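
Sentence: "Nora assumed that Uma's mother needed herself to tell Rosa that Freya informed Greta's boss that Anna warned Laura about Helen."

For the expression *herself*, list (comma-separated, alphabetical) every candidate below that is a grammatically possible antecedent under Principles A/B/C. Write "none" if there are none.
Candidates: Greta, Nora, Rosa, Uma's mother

Uma's mother

*herself* is a reflexive; Principle A requires it to be bound within its binding domain — the clause headed by 'needed'.
— Greta: possessor inside the object DP of the clause headed by 'informed'; does not c-command the reflexive — cannot bind it (Principle A).
— Nora: subject of the matrix clause; c-commands the reflexive but lies outside its binding domain — cannot bind it (Principle A).
— Rosa: object of the clause headed by 'tell'; does not c-command the reflexive — cannot bind it (Principle A).
— Uma's mother: subject of the clause headed by 'needed'; c-commands the reflexive within its binding domain — allowed (Principle A).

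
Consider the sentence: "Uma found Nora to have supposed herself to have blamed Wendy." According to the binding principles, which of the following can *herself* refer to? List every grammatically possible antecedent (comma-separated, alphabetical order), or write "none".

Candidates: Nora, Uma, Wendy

*herself* is a reflexive; Principle A requires it to be bound within its binding domain — the clause headed by 'supposed'.
— Nora: subject of the clause headed by 'supposed'; c-commands the reflexive within its binding domain — allowed (Principle A).
— Uma: subject of the matrix clause; c-commands the reflexive but lies outside its binding domain — cannot bind it (Principle A).
— Wendy: object of the clause headed by 'blamed'; does not c-command the reflexive — cannot bind it (Principle A).

Nora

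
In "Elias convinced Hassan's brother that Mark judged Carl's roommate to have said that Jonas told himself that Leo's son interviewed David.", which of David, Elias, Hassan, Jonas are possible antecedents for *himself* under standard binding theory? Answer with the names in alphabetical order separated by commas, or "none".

*himself* is a reflexive; Principle A requires it to be bound within its binding domain — the clause headed by 'told'.
— David: object of the clause headed by 'interviewed'; does not c-command the reflexive — cannot bind it (Principle A).
— Elias: subject of the matrix clause; c-commands the reflexive but lies outside its binding domain — cannot bind it (Principle A).
— Hassan: possessor inside the object DP of the matrix clause; does not c-command the reflexive — cannot bind it (Principle A).
— Jonas: subject of the clause headed by 'told'; c-commands the reflexive within its binding domain — allowed (Principle A).

Jonas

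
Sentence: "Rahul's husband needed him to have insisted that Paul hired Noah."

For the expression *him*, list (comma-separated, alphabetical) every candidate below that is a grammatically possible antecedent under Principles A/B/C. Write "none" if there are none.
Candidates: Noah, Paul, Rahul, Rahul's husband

Rahul

*him* is a pronoun; Principle B requires it to be free in its binding domain — the matrix clause.
— Noah: object of the clause headed by 'hired'; is c-commanded by the pronoun; coreference would bind this R-expression — blocked (Principle C).
— Paul: subject of the clause headed by 'hired'; is c-commanded by the pronoun; coreference would bind this R-expression — blocked (Principle C).
— Rahul: possessor inside the subject DP of the matrix clause; does not c-command the pronoun — Principle B does not apply; allowed.
— Rahul's husband: subject of the matrix clause; c-commands the pronoun within its binding domain — blocked (Principle B).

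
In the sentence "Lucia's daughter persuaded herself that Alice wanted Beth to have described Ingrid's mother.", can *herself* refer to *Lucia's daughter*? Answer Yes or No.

Yes

*herself* is a reflexive; Principle A requires it to be bound within its binding domain — the matrix clause.
— Lucia's daughter: subject of the matrix clause; c-commands the reflexive within its binding domain — allowed (Principle A).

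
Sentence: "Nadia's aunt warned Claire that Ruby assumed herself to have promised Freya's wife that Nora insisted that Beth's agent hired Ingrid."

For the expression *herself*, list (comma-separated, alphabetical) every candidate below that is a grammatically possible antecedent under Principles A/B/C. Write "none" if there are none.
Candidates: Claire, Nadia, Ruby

Ruby

*herself* is a reflexive; Principle A requires it to be bound within its binding domain — the clause headed by 'assumed'.
— Claire: object of the matrix clause; c-commands the reflexive but lies outside its binding domain — cannot bind it (Principle A).
— Nadia: possessor inside the subject DP of the matrix clause; does not c-command the reflexive — cannot bind it (Principle A).
— Ruby: subject of the clause headed by 'assumed'; c-commands the reflexive within its binding domain — allowed (Principle A).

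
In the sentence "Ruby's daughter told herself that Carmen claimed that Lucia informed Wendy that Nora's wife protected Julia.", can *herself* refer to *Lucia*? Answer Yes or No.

*herself* is a reflexive; Principle A requires it to be bound within its binding domain — the matrix clause.
— Lucia: subject of the clause headed by 'informed'; does not c-command the reflexive — cannot bind it (Principle A).

No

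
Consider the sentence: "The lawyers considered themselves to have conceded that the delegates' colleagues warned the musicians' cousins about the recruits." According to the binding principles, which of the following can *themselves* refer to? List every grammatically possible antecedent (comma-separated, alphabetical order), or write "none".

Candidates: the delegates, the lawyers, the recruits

*themselves* is a reflexive; Principle A requires it to be bound within its binding domain — the matrix clause.
— the delegates: possessor inside the subject DP of the clause headed by 'warned'; does not c-command the reflexive — cannot bind it (Principle A).
— the lawyers: subject of the matrix clause; c-commands the reflexive within its binding domain — allowed (Principle A).
— the recruits: second object of the clause headed by 'warned'; does not c-command the reflexive — cannot bind it (Principle A).

the lawyers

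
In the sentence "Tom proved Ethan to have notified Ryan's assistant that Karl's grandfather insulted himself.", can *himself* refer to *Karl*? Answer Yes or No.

No

*himself* is a reflexive; Principle A requires it to be bound within its binding domain — the clause headed by 'insulted'.
— Karl: possessor inside the subject DP of the clause headed by 'insulted'; does not c-command the reflexive — cannot bind it (Principle A).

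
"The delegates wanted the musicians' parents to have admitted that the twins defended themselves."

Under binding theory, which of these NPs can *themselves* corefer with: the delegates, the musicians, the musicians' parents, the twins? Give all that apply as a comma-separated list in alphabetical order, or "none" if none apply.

*themselves* is a reflexive; Principle A requires it to be bound within its binding domain — the clause headed by 'defended'.
— the delegates: subject of the matrix clause; c-commands the reflexive but lies outside its binding domain — cannot bind it (Principle A).
— the musicians: possessor inside the subject DP of the clause headed by 'admitted'; does not c-command the reflexive — cannot bind it (Principle A).
— the musicians' parents: subject of the clause headed by 'admitted'; c-commands the reflexive but lies outside its binding domain — cannot bind it (Principle A).
— the twins: subject of the clause headed by 'defended'; c-commands the reflexive within its binding domain — allowed (Principle A).

the twins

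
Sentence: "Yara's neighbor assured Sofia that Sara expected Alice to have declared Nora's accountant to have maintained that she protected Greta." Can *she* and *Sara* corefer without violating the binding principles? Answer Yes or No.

Yes

*Sara* is an R-expression; Principle C requires it to be free (not bound by any c-commanding expression).
— she: subject of the clause headed by 'protected'; the pronoun does not c-command the R-expression — coreference allowed.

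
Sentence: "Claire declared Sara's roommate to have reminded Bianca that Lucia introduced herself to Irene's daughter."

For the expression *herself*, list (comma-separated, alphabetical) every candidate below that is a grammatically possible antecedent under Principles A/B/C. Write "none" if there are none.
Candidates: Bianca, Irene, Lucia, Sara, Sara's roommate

*herself* is a reflexive; Principle A requires it to be bound within its binding domain — the clause headed by 'introduced'.
— Bianca: object of the clause headed by 'reminded'; c-commands the reflexive but lies outside its binding domain — cannot bind it (Principle A).
— Irene: possessor inside the second object DP of the clause headed by 'introduced'; does not c-command the reflexive — cannot bind it (Principle A).
— Lucia: subject of the clause headed by 'introduced'; c-commands the reflexive within its binding domain — allowed (Principle A).
— Sara: possessor inside the subject DP of the clause headed by 'reminded'; does not c-command the reflexive — cannot bind it (Principle A).
— Sara's roommate: subject of the clause headed by 'reminded'; c-commands the reflexive but lies outside its binding domain — cannot bind it (Principle A).

Lucia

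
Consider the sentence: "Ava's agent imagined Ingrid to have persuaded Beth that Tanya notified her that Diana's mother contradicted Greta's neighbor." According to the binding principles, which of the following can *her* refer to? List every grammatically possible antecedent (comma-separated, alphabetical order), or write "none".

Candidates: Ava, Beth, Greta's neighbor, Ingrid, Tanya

Ava, Beth, Ingrid

*her* is a pronoun; Principle B requires it to be free in its binding domain — the clause headed by 'notified'.
— Ava: possessor inside the subject DP of the matrix clause; does not c-command the pronoun — Principle B does not apply; allowed.
— Beth: object of the clause headed by 'persuaded'; c-commands the pronoun but lies outside its binding domain — allowed.
— Greta's neighbor: object of the clause headed by 'contradicted'; is c-commanded by the pronoun; coreference would bind this R-expression — blocked (Principle C).
— Ingrid: subject of the clause headed by 'persuaded'; c-commands the pronoun but lies outside its binding domain — allowed.
— Tanya: subject of the clause headed by 'notified'; c-commands the pronoun within its binding domain — blocked (Principle B).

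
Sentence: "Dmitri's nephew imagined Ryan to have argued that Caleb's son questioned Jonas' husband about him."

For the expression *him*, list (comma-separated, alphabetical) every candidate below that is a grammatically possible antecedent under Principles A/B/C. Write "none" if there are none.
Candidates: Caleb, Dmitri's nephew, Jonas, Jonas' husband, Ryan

Caleb, Dmitri's nephew, Jonas, Ryan

*him* is a pronoun; Principle B requires it to be free in its binding domain — the clause headed by 'questioned'.
— Caleb: possessor inside the subject DP of the clause headed by 'questioned'; does not c-command the pronoun — Principle B does not apply; allowed.
— Dmitri's nephew: subject of the matrix clause; c-commands the pronoun but lies outside its binding domain — allowed.
— Jonas: possessor inside the object DP of the clause headed by 'questioned'; does not c-command the pronoun — Principle B does not apply; allowed.
— Jonas' husband: object of the clause headed by 'questioned'; c-commands the pronoun within its binding domain — blocked (Principle B).
— Ryan: subject of the clause headed by 'argued'; c-commands the pronoun but lies outside its binding domain — allowed.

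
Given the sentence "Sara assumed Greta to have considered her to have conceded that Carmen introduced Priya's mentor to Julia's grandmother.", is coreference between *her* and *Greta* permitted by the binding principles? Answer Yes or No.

No

*her* is a pronoun; Principle B requires it to be free in its binding domain — the clause headed by 'considered'.
— Greta: subject of the clause headed by 'considered'; c-commands the pronoun within its binding domain — blocked (Principle B).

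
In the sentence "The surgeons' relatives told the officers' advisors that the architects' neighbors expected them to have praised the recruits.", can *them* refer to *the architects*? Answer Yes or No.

Yes

*them* is a pronoun; Principle B requires it to be free in its binding domain — the clause headed by 'expected'.
— the architects: possessor inside the subject DP of the clause headed by 'expected'; does not c-command the pronoun — Principle B does not apply; allowed.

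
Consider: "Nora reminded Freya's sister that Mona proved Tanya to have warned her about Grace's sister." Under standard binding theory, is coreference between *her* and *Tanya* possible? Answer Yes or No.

No

*Tanya* is an R-expression; Principle C requires it to be free (not bound by any c-commanding expression).
— her: object of the clause headed by 'warned'; the R-expression locally c-commands the pronoun — coreference blocked (Principle B on the pronoun).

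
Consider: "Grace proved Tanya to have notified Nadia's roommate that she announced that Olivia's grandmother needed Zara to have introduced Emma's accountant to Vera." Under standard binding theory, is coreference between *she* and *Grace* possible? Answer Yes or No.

Yes

*Grace* is an R-expression; Principle C requires it to be free (not bound by any c-commanding expression).
— she: subject of the clause headed by 'announced'; the pronoun does not c-command the R-expression — coreference allowed.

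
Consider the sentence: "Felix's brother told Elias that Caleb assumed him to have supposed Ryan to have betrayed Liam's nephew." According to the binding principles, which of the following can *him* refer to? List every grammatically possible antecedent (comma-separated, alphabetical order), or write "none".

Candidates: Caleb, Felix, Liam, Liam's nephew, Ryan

Felix

*him* is a pronoun; Principle B requires it to be free in its binding domain — the clause headed by 'assumed'.
— Caleb: subject of the clause headed by 'assumed'; c-commands the pronoun within its binding domain — blocked (Principle B).
— Felix: possessor inside the subject DP of the matrix clause; does not c-command the pronoun — Principle B does not apply; allowed.
— Liam: possessor inside the object DP of the clause headed by 'betrayed'; is c-commanded by the pronoun; coreference would bind this R-expression — blocked (Principle C).
— Liam's nephew: object of the clause headed by 'betrayed'; is c-commanded by the pronoun; coreference would bind this R-expression — blocked (Principle C).
— Ryan: subject of the clause headed by 'betrayed'; is c-commanded by the pronoun; coreference would bind this R-expression — blocked (Principle C).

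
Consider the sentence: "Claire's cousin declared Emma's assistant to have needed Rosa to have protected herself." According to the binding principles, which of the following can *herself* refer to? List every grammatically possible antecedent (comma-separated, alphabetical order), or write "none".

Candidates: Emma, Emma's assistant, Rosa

Rosa

*herself* is a reflexive; Principle A requires it to be bound within its binding domain — the clause headed by 'protected'.
— Emma: possessor inside the subject DP of the clause headed by 'needed'; does not c-command the reflexive — cannot bind it (Principle A).
— Emma's assistant: subject of the clause headed by 'needed'; c-commands the reflexive but lies outside its binding domain — cannot bind it (Principle A).
— Rosa: subject of the clause headed by 'protected'; c-commands the reflexive within its binding domain — allowed (Principle A).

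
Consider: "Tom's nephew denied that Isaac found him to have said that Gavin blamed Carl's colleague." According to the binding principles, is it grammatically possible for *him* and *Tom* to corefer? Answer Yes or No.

*him* is a pronoun; Principle B requires it to be free in its binding domain — the clause headed by 'found'.
— Tom: possessor inside the subject DP of the matrix clause; does not c-command the pronoun — Principle B does not apply; allowed.

Yes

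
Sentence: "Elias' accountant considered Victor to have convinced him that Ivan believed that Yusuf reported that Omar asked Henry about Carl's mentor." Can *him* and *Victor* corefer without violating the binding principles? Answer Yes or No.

*Victor* is an R-expression; Principle C requires it to be free (not bound by any c-commanding expression).
— him: object of the clause headed by 'convinced'; the R-expression locally c-commands the pronoun — coreference blocked (Principle B on the pronoun).

No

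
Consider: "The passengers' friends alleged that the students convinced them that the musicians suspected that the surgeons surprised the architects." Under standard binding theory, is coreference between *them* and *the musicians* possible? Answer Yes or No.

*the musicians* is an R-expression; Principle C requires it to be free (not bound by any c-commanding expression).
— them: object of the clause headed by 'convinced'; the pronoun c-commands the R-expression — coreference blocked (Principle C).

No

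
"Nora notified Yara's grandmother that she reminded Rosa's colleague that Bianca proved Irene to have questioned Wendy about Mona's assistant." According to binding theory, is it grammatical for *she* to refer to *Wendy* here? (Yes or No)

No

*Wendy* is an R-expression; Principle C requires it to be free (not bound by any c-commanding expression).
— she: subject of the clause headed by 'reminded'; the pronoun c-commands the R-expression — coreference blocked (Principle C).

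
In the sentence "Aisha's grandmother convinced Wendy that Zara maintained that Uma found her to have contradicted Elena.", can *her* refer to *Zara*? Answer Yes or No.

*her* is a pronoun; Principle B requires it to be free in its binding domain — the clause headed by 'found'.
— Zara: subject of the clause headed by 'maintained'; c-commands the pronoun but lies outside its binding domain — allowed.

Yes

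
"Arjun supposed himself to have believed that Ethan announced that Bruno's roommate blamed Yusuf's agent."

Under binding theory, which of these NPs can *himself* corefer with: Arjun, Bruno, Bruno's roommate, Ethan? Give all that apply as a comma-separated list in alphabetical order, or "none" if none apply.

Arjun

*himself* is a reflexive; Principle A requires it to be bound within its binding domain — the matrix clause.
— Arjun: subject of the matrix clause; c-commands the reflexive within its binding domain — allowed (Principle A).
— Bruno: possessor inside the subject DP of the clause headed by 'blamed'; does not c-command the reflexive — cannot bind it (Principle A).
— Bruno's roommate: subject of the clause headed by 'blamed'; does not c-command the reflexive — cannot bind it (Principle A).
— Ethan: subject of the clause headed by 'announced'; does not c-command the reflexive — cannot bind it (Principle A).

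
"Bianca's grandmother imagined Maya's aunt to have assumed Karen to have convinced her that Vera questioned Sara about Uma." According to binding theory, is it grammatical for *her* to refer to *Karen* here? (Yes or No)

No

*Karen* is an R-expression; Principle C requires it to be free (not bound by any c-commanding expression).
— her: object of the clause headed by 'convinced'; the R-expression locally c-commands the pronoun — coreference blocked (Principle B on the pronoun).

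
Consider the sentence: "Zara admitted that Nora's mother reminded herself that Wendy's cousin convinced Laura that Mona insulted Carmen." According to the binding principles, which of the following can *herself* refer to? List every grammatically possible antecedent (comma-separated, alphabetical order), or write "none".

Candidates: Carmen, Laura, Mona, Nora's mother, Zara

Nora's mother

*herself* is a reflexive; Principle A requires it to be bound within its binding domain — the clause headed by 'reminded'.
— Carmen: object of the clause headed by 'insulted'; does not c-command the reflexive — cannot bind it (Principle A).
— Laura: object of the clause headed by 'convinced'; does not c-command the reflexive — cannot bind it (Principle A).
— Mona: subject of the clause headed by 'insulted'; does not c-command the reflexive — cannot bind it (Principle A).
— Nora's mother: subject of the clause headed by 'reminded'; c-commands the reflexive within its binding domain — allowed (Principle A).
— Zara: subject of the matrix clause; c-commands the reflexive but lies outside its binding domain — cannot bind it (Principle A).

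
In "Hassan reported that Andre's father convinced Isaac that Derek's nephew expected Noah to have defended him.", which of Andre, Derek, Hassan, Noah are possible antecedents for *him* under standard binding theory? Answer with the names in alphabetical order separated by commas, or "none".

*him* is a pronoun; Principle B requires it to be free in its binding domain — the clause headed by 'defended'.
— Andre: possessor inside the subject DP of the clause headed by 'convinced'; does not c-command the pronoun — Principle B does not apply; allowed.
— Derek: possessor inside the subject DP of the clause headed by 'expected'; does not c-command the pronoun — Principle B does not apply; allowed.
— Hassan: subject of the matrix clause; c-commands the pronoun but lies outside its binding domain — allowed.
— Noah: subject of the clause headed by 'defended'; c-commands the pronoun within its binding domain — blocked (Principle B).

Andre, Derek, Hassan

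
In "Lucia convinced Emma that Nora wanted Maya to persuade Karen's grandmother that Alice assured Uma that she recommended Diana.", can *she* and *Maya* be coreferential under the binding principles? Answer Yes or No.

Yes

*Maya* is an R-expression; Principle C requires it to be free (not bound by any c-commanding expression).
— she: subject of the clause headed by 'recommended'; the pronoun does not c-command the R-expression — coreference allowed.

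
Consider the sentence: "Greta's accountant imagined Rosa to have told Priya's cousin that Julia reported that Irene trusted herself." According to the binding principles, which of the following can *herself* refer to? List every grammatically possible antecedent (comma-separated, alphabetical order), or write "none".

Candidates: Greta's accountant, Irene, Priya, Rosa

Irene

*herself* is a reflexive; Principle A requires it to be bound within its binding domain — the clause headed by 'trusted'.
— Greta's accountant: subject of the matrix clause; c-commands the reflexive but lies outside its binding domain — cannot bind it (Principle A).
— Irene: subject of the clause headed by 'trusted'; c-commands the reflexive within its binding domain — allowed (Principle A).
— Priya: possessor inside the object DP of the clause headed by 'told'; does not c-command the reflexive — cannot bind it (Principle A).
— Rosa: subject of the clause headed by 'told'; c-commands the reflexive but lies outside its binding domain — cannot bind it (Principle A).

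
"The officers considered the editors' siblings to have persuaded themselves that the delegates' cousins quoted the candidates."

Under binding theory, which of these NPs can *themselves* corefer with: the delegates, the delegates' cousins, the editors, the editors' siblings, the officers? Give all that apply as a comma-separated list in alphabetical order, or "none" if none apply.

the editors' siblings

*themselves* is a reflexive; Principle A requires it to be bound within its binding domain — the clause headed by 'persuaded'.
— the delegates: possessor inside the subject DP of the clause headed by 'quoted'; does not c-command the reflexive — cannot bind it (Principle A).
— the delegates' cousins: subject of the clause headed by 'quoted'; does not c-command the reflexive — cannot bind it (Principle A).
— the editors: possessor inside the subject DP of the clause headed by 'persuaded'; does not c-command the reflexive — cannot bind it (Principle A).
— the editors' siblings: subject of the clause headed by 'persuaded'; c-commands the reflexive within its binding domain — allowed (Principle A).
— the officers: subject of the matrix clause; c-commands the reflexive but lies outside its binding domain — cannot bind it (Principle A).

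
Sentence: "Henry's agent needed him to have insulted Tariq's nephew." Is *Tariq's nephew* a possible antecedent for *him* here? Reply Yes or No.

No

*him* is a pronoun; Principle B requires it to be free in its binding domain — the matrix clause.
— Tariq's nephew: object of the clause headed by 'insulted'; is c-commanded by the pronoun; coreference would bind this R-expression — blocked (Principle C).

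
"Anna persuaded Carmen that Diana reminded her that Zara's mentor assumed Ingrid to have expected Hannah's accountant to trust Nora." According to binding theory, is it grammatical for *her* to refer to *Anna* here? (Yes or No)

Yes

*Anna* is an R-expression; Principle C requires it to be free (not bound by any c-commanding expression).
— her: object of the clause headed by 'reminded'; the pronoun does not c-command the R-expression — coreference allowed.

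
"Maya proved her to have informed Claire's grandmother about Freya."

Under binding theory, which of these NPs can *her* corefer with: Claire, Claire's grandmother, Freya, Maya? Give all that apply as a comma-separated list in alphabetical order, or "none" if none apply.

*her* is a pronoun; Principle B requires it to be free in its binding domain — the matrix clause.
— Claire: possessor inside the object DP of the clause headed by 'informed'; is c-commanded by the pronoun; coreference would bind this R-expression — blocked (Principle C).
— Claire's grandmother: object of the clause headed by 'informed'; is c-commanded by the pronoun; coreference would bind this R-expression — blocked (Principle C).
— Freya: second object of the clause headed by 'informed'; is c-commanded by the pronoun; coreference would bind this R-expression — blocked (Principle C).
— Maya: subject of the matrix clause; c-commands the pronoun within its binding domain — blocked (Principle B).

none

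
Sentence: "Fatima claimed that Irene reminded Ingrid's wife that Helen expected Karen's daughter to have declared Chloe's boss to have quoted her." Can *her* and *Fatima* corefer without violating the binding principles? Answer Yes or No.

*Fatima* is an R-expression; Principle C requires it to be free (not bound by any c-commanding expression).
— her: object of the clause headed by 'quoted'; the pronoun does not c-command the R-expression — coreference allowed.

Yes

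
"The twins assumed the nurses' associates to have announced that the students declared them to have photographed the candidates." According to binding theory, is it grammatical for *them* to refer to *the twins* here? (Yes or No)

Yes

*the twins* is an R-expression; Principle C requires it to be free (not bound by any c-commanding expression).
— them: subject of the clause headed by 'photographed'; the pronoun does not c-command the R-expression — coreference allowed.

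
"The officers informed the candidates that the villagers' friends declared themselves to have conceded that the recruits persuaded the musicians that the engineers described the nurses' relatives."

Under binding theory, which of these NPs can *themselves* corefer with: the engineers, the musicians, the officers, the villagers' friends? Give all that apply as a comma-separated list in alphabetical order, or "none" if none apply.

the villagers' friends

*themselves* is a reflexive; Principle A requires it to be bound within its binding domain — the clause headed by 'declared'.
— the engineers: subject of the clause headed by 'described'; does not c-command the reflexive — cannot bind it (Principle A).
— the musicians: object of the clause headed by 'persuaded'; does not c-command the reflexive — cannot bind it (Principle A).
— the officers: subject of the matrix clause; c-commands the reflexive but lies outside its binding domain — cannot bind it (Principle A).
— the villagers' friends: subject of the clause headed by 'declared'; c-commands the reflexive within its binding domain — allowed (Principle A).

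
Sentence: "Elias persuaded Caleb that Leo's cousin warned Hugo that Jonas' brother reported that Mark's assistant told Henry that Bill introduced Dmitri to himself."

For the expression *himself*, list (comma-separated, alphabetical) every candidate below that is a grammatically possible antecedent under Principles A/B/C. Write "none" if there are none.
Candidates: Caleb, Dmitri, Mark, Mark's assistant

Dmitri

*himself* is a reflexive; Principle A requires it to be bound within its binding domain — the clause headed by 'introduced'.
— Caleb: object of the matrix clause; c-commands the reflexive but lies outside its binding domain — cannot bind it (Principle A).
— Dmitri: object of the clause headed by 'introduced'; c-commands the reflexive within its binding domain — allowed (Principle A).
— Mark: possessor inside the subject DP of the clause headed by 'told'; does not c-command the reflexive — cannot bind it (Principle A).
— Mark's assistant: subject of the clause headed by 'told'; c-commands the reflexive but lies outside its binding domain — cannot bind it (Principle A).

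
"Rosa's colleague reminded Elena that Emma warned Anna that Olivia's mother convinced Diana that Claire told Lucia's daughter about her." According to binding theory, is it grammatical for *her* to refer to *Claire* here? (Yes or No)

No

*Claire* is an R-expression; Principle C requires it to be free (not bound by any c-commanding expression).
— her: second object of the clause headed by 'told'; the R-expression locally c-commands the pronoun — coreference blocked (Principle B on the pronoun).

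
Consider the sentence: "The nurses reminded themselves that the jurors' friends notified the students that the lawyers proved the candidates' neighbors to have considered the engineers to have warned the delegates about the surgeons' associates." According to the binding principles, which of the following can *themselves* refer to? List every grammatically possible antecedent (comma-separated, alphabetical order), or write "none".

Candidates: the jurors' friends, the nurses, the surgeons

the nurses

*themselves* is a reflexive; Principle A requires it to be bound within its binding domain — the matrix clause.
— the jurors' friends: subject of the clause headed by 'notified'; does not c-command the reflexive — cannot bind it (Principle A).
— the nurses: subject of the matrix clause; c-commands the reflexive within its binding domain — allowed (Principle A).
— the surgeons: possessor inside the second object DP of the clause headed by 'warned'; does not c-command the reflexive — cannot bind it (Principle A).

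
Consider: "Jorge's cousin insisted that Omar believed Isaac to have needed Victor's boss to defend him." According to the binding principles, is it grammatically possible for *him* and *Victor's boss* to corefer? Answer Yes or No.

No

*him* is a pronoun; Principle B requires it to be free in its binding domain — the clause headed by 'defend'.
— Victor's boss: subject of the clause headed by 'defend'; c-commands the pronoun within its binding domain — blocked (Principle B).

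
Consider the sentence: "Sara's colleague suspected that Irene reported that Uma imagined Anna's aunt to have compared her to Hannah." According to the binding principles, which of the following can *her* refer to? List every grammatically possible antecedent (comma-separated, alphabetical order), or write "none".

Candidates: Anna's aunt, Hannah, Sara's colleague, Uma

Sara's colleague, Uma

*her* is a pronoun; Principle B requires it to be free in its binding domain — the clause headed by 'compared'.
— Anna's aunt: subject of the clause headed by 'compared'; c-commands the pronoun within its binding domain — blocked (Principle B).
— Hannah: second object of the clause headed by 'compared'; is c-commanded by the pronoun; coreference would bind this R-expression — blocked (Principle C).
— Sara's colleague: subject of the matrix clause; c-commands the pronoun but lies outside its binding domain — allowed.
— Uma: subject of the clause headed by 'imagined'; c-commands the pronoun but lies outside its binding domain — allowed.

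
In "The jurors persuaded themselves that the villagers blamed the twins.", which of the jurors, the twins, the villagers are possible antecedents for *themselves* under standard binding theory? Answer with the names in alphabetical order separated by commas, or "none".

*themselves* is a reflexive; Principle A requires it to be bound within its binding domain — the matrix clause.
— the jurors: subject of the matrix clause; c-commands the reflexive within its binding domain — allowed (Principle A).
— the twins: object of the clause headed by 'blamed'; does not c-command the reflexive — cannot bind it (Principle A).
— the villagers: subject of the clause headed by 'blamed'; does not c-command the reflexive — cannot bind it (Principle A).

the jurors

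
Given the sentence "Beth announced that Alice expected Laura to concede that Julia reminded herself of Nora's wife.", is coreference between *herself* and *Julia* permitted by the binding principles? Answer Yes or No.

*herself* is a reflexive; Principle A requires it to be bound within its binding domain — the clause headed by 'reminded'.
— Julia: subject of the clause headed by 'reminded'; c-commands the reflexive within its binding domain — allowed (Principle A).

Yes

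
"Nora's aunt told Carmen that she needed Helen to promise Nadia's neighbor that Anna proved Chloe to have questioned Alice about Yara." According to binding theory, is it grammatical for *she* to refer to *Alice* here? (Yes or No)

No

*Alice* is an R-expression; Principle C requires it to be free (not bound by any c-commanding expression).
— she: subject of the clause headed by 'needed'; the pronoun c-commands the R-expression — coreference blocked (Principle C).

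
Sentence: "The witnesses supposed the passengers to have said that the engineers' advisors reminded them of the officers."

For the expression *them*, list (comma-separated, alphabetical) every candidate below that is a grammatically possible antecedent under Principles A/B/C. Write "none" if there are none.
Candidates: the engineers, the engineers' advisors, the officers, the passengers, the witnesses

the engineers, the passengers, the witnesses

*them* is a pronoun; Principle B requires it to be free in its binding domain — the clause headed by 'reminded'.
— the engineers: possessor inside the subject DP of the clause headed by 'reminded'; does not c-command the pronoun — Principle B does not apply; allowed.
— the engineers' advisors: subject of the clause headed by 'reminded'; c-commands the pronoun within its binding domain — blocked (Principle B).
— the officers: second object of the clause headed by 'reminded'; is c-commanded by the pronoun; coreference would bind this R-expression — blocked (Principle C).
— the passengers: subject of the clause headed by 'said'; c-commands the pronoun but lies outside its binding domain — allowed.
— the witnesses: subject of the matrix clause; c-commands the pronoun but lies outside its binding domain — allowed.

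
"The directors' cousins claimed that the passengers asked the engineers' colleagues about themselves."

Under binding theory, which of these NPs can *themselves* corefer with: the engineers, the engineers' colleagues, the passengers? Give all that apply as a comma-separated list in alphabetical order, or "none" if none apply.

*themselves* is a reflexive; Principle A requires it to be bound within its binding domain — the clause headed by 'asked'.
— the engineers: possessor inside the object DP of the clause headed by 'asked'; does not c-command the reflexive — cannot bind it (Principle A).
— the engineers' colleagues: object of the clause headed by 'asked'; c-commands the reflexive within its binding domain — allowed (Principle A).
— the passengers: subject of the clause headed by 'asked'; c-commands the reflexive within its binding domain — allowed (Principle A).

the engineers' colleagues, the passengers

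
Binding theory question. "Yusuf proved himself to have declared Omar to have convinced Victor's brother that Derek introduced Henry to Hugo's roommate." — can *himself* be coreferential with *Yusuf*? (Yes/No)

*himself* is a reflexive; Principle A requires it to be bound within its binding domain — the matrix clause.
— Yusuf: subject of the matrix clause; c-commands the reflexive within its binding domain — allowed (Principle A).

Yes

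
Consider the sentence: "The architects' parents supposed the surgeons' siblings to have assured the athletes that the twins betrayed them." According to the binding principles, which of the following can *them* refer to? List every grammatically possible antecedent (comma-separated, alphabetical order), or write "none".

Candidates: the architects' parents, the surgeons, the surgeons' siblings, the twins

*them* is a pronoun; Principle B requires it to be free in its binding domain — the clause headed by 'betrayed'.
— the architects' parents: subject of the matrix clause; c-commands the pronoun but lies outside its binding domain — allowed.
— the surgeons: possessor inside the subject DP of the clause headed by 'assured'; does not c-command the pronoun — Principle B does not apply; allowed.
— the surgeons' siblings: subject of the clause headed by 'assured'; c-commands the pronoun but lies outside its binding domain — allowed.
— the twins: subject of the clause headed by 'betrayed'; c-commands the pronoun within its binding domain — blocked (Principle B).

the architects' parents, the surgeons, the surgeons' siblings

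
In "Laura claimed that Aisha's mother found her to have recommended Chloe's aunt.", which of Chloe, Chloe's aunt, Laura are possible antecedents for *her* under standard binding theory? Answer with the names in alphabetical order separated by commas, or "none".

Laura

*her* is a pronoun; Principle B requires it to be free in its binding domain — the clause headed by 'found'.
— Chloe: possessor inside the object DP of the clause headed by 'recommended'; is c-commanded by the pronoun; coreference would bind this R-expression — blocked (Principle C).
— Chloe's aunt: object of the clause headed by 'recommended'; is c-commanded by the pronoun; coreference would bind this R-expression — blocked (Principle C).
— Laura: subject of the matrix clause; c-commands the pronoun but lies outside its binding domain — allowed.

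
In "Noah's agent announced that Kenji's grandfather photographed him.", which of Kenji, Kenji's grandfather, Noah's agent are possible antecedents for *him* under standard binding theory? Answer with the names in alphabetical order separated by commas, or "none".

*him* is a pronoun; Principle B requires it to be free in its binding domain — the clause headed by 'photographed'.
— Kenji: possessor inside the subject DP of the clause headed by 'photographed'; does not c-command the pronoun — Principle B does not apply; allowed.
— Kenji's grandfather: subject of the clause headed by 'photographed'; c-commands the pronoun within its binding domain — blocked (Principle B).
— Noah's agent: subject of the matrix clause; c-commands the pronoun but lies outside its binding domain — allowed.

Kenji, Noah's agent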